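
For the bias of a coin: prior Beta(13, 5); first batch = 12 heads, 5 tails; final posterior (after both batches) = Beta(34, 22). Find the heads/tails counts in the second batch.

Because Beta–binomial updating is additive in the counts, the combined data contributed (α_post−α_prior, β_post−β_prior) successes and failures.
Total across both batches: 34−13=21 heads, 22−5=17 tails.
Subtract the first batch: 21−12=9 heads and 17−5=12 tails.

9 heads and 12 tails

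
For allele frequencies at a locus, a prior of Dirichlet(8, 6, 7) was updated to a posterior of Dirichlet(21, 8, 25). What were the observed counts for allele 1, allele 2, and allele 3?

For a Dirichlet(α) prior with multinomial counts c, the posterior is Dirichlet(α + c) componentwise.
Counts are posterior − prior componentwise: 21−8=13, 8−6=2, 25−7=18.

counts (13, 2, 18)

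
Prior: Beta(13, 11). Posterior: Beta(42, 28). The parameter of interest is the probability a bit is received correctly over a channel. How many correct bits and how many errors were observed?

Beta is conjugate to the binomial likelihood: posterior = Beta(α+s, β+f).
So s = 42 − 13 = 29 and f = 28 − 11 = 17.

29 correct bits and 17 errors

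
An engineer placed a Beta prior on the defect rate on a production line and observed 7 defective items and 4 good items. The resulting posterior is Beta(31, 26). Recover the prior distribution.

A Beta(α, β) prior with s successes and f failures in binomial data gives a Beta(α+s, β+f) posterior.
So α = 31 − 7 = 24 and β = 26 − 4 = 22.

Beta(24, 22)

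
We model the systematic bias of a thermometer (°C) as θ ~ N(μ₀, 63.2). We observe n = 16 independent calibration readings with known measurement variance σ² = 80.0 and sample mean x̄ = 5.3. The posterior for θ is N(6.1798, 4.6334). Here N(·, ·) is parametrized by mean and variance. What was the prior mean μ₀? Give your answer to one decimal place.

μ₀ = 17.3

With known observation variance, the Normal–Normal posterior has precision τ_n = τ₀ + n/σ² and mean μ_n = (τ₀μ₀ + (n/σ²)x̄)/τ_n.
Here τ₀ = 1/63.2 = 0.015823 and τ_data = 16/80.0 = 0.200000, so τ_n = 0.215823.
Rearranging for μ₀: μ₀ = (μ_n·τ_n − τ_data·x̄)/τ₀ = (6.1798·0.215823 − 0.200000·5.3) / 0.015823 = 0.273743/0.015823 ≈ 17.3.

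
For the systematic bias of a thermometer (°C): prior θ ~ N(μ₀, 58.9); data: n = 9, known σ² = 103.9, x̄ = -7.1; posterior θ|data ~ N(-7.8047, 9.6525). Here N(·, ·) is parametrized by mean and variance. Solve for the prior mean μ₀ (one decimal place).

μ₀ = -11.4

The posterior mean is a precision-weighted average: μ_n = (τ₀μ₀ + τ_data·x̄)/(τ₀+τ_data), with τ₀=1/σ₀² and τ_data=n/σ².
Here τ₀ = 1/58.9 = 0.016978 and τ_data = 9/103.9 = 0.086622, so τ_n = 0.103600.
Rearranging for μ₀: μ₀ = (μ_n·τ_n − τ_data·x̄)/τ₀ = (-7.8047·0.103600 − 0.086622·-7.1) / 0.016978 = -0.193551/0.016978 ≈ -11.4.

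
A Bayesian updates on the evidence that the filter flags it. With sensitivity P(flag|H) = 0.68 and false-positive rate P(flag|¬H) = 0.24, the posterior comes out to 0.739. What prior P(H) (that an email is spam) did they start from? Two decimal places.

In odds form, posterior odds = prior odds × likelihood ratio, so prior odds = posterior odds ÷ LR.
Posterior odds = 0.739/(1−0.739) = 2.8314. LR = 0.68/0.24 = 2.8333.
Prior odds = 2.8314/2.8333 = 0.9993, so P(H) = 0.9993/(1+0.9993) ≈ 0.50.

P(H) = 0.50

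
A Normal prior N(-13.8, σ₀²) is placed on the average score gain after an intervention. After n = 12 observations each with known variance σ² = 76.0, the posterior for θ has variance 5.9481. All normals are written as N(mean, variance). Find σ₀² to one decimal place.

σ₀² = 97.8

Posterior precision equals prior precision plus data precision: 1/σ_n² = 1/σ₀² + n/σ².
So 1/σ₀² = 1/5.9481 − 12/76.0 = 0.168121 − 0.157895 = 0.010226.
Hence σ₀² = 1/0.010226 ≈ 97.8.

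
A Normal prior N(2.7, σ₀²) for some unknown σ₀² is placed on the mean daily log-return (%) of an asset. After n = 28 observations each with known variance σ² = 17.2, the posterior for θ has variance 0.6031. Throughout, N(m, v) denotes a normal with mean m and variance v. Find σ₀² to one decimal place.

σ₀² = 33.1

For the Normal–Normal model with known σ², precisions add: τ_n = τ₀ + n/σ².
So 1/σ₀² = 1/0.6031 − 28/17.2 = 1.658100 − 1.627907 = 0.030193.
Hence σ₀² = 1/0.030193 ≈ 33.1.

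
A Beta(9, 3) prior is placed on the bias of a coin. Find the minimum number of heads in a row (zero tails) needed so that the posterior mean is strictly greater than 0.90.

k = 19

After k heads and 0 tails the posterior is Beta(9+k, 3), with mean (9+k)/(9+3+k).
Set (9+k)/(12+k) > 0.90 and solve: k > (0.90·12 − 9)/(1 − 0.90) = 18.000.
The smallest integer exceeding 18.000 is 19, and checking k=19: (28)/(31) = 0.9032 > 0.90.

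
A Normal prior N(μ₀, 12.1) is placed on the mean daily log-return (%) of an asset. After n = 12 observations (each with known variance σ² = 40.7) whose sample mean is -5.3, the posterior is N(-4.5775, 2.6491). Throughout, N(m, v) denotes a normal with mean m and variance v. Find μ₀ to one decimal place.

The posterior mean is a precision-weighted average: μ_n = (τ₀μ₀ + τ_data·x̄)/(τ₀+τ_data), with τ₀=1/σ₀² and τ_data=n/σ².
Here τ₀ = 1/12.1 = 0.082645 and τ_data = 12/40.7 = 0.294840, so τ_n = 0.377485.
Rearranging for μ₀: μ₀ = (μ_n·τ_n − τ_data·x̄)/τ₀ = (-4.5775·0.377485 − 0.294840·-5.3) / 0.082645 = -0.165286/0.082645 ≈ -2.0.

μ₀ = -2.0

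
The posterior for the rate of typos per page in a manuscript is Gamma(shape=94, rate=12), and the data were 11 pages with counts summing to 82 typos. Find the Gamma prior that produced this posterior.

A Gamma(α, β) prior (rate parametrization) on a Poisson rate with n observations summing to S gives posterior Gamma(α+S, β+n).
So α = 94 − 82 = 12 and β = 12 − 11 = 1.

Gamma(shape=12, rate=1)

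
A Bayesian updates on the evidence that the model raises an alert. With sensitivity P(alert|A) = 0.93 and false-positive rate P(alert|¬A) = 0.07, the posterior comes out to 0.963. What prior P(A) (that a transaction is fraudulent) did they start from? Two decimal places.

P(A) = 0.66

In odds form, posterior odds = prior odds × likelihood ratio, so prior odds = posterior odds ÷ LR.
Posterior odds = 0.963/(1−0.963) = 26.0270. LR = 0.93/0.07 = 13.2857.
Prior odds = 26.0270/13.2857 = 1.9590, so P(A) = 1.9590/(1+1.9590) ≈ 0.66.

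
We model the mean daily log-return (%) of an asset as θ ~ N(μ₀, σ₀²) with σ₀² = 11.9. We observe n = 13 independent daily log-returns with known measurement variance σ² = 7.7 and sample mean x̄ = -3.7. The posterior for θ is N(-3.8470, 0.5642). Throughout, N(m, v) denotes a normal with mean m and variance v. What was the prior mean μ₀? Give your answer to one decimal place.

The posterior mean is a precision-weighted average: μ_n = (τ₀μ₀ + τ_data·x̄)/(τ₀+τ_data), with τ₀=1/σ₀² and τ_data=n/σ².
Here τ₀ = 1/11.9 = 0.084034 and τ_data = 13/7.7 = 1.688312, so τ_n = 1.772346.
Rearranging for μ₀: μ₀ = (μ_n·τ_n − τ_data·x̄)/τ₀ = (-3.8470·1.772346 − 1.688312·-3.7) / 0.084034 = -0.571461/0.084034 ≈ -6.8.

μ₀ = -6.8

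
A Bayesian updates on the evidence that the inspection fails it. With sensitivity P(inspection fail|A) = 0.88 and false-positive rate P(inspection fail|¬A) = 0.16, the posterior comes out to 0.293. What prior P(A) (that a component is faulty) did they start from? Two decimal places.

In odds form, posterior odds = prior odds × likelihood ratio, so prior odds = posterior odds ÷ LR.
Posterior odds = 0.293/(1−0.293) = 0.4144. LR = 0.88/0.16 = 5.5000.
Prior odds = 0.4144/5.5000 = 0.0753, so P(A) = 0.0753/(1+0.0753) ≈ 0.07.

P(A) = 0.07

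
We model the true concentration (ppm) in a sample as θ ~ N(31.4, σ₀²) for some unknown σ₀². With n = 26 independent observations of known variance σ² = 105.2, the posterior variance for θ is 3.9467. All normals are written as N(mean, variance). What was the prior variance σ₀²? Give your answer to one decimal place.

σ₀² = 160.6

For the Normal–Normal model with known σ², precisions add: τ_n = τ₀ + n/σ².
So 1/σ₀² = 1/3.9467 − 26/105.2 = 0.253376 − 0.247148 = 0.006228.
Hence σ₀² = 1/0.006228 ≈ 160.6.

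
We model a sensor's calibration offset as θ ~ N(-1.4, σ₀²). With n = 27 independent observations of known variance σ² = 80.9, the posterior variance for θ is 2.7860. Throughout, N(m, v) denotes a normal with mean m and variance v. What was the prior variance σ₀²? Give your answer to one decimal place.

Posterior precision equals prior precision plus data precision: 1/σ_n² = 1/σ₀² + n/σ².
So 1/σ₀² = 1/2.7860 − 27/80.9 = 0.358938 − 0.333745 = 0.025193.
Hence σ₀² = 1/0.025193 ≈ 39.7.

σ₀² = 39.7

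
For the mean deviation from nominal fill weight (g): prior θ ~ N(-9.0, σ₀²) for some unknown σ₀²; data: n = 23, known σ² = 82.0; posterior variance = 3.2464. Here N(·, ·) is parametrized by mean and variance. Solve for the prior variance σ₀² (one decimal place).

For the Normal–Normal model with known σ², precisions add: τ_n = τ₀ + n/σ².
So 1/σ₀² = 1/3.2464 − 23/82.0 = 0.308034 − 0.280488 = 0.027546.
Hence σ₀² = 1/0.027546 ≈ 36.3.

σ₀² = 36.3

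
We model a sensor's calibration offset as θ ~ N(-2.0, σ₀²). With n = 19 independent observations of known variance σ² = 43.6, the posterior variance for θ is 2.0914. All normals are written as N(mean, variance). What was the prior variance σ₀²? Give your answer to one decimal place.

For the Normal–Normal model with known σ², precisions add: τ_n = τ₀ + n/σ².
So 1/σ₀² = 1/2.0914 − 19/43.6 = 0.478149 − 0.435780 = 0.042369.
Hence σ₀² = 1/0.042369 ≈ 23.6.

σ₀² = 23.6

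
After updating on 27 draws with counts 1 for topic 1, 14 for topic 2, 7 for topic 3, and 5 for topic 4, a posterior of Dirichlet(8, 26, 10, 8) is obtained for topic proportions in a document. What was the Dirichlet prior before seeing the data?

Dirichlet(7, 12, 3, 3)

For a Dirichlet(α) prior with multinomial counts c, the posterior is Dirichlet(α + c) componentwise.
Subtract each count from the matching posterior parameter: 8−1=7, 26−14=12, 10−7=3, 8−5=3.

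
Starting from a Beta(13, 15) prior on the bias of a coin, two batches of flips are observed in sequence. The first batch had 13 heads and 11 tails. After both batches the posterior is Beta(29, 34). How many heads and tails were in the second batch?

Because Beta–binomial updating is additive in the counts, the combined data contributed (α_post−α_prior, β_post−β_prior) successes and failures.
Total across both batches: 29−13=16 heads, 34−15=19 tails.
Subtract the first batch: 16−13=3 heads and 19−11=8 tails.

3 heads and 8 tails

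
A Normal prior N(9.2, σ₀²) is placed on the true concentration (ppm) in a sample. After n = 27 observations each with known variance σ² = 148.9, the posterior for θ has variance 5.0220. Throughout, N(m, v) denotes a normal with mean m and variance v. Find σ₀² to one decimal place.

For the Normal–Normal model with known σ², precisions add: τ_n = τ₀ + n/σ².
So 1/σ₀² = 1/5.0220 − 27/148.9 = 0.199124 − 0.181330 = 0.017794.
Hence σ₀² = 1/0.017794 ≈ 56.2.

σ₀² = 56.2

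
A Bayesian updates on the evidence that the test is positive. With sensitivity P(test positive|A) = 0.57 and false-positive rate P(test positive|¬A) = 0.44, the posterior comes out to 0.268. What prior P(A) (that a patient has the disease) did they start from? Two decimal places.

In odds form, posterior odds = prior odds × likelihood ratio, so prior odds = posterior odds ÷ LR.
Posterior odds = 0.268/(1−0.268) = 0.3661. LR = 0.57/0.44 = 1.2955.
Prior odds = 0.3661/1.2955 = 0.2826, so P(A) = 0.2826/(1+0.2826) ≈ 0.22.

P(A) = 0.22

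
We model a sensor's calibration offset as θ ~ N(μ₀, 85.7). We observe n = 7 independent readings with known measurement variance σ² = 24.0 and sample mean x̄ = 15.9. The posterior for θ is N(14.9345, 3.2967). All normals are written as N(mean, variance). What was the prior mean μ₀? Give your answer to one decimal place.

With known observation variance, the Normal–Normal posterior has precision τ_n = τ₀ + n/σ² and mean μ_n = (τ₀μ₀ + (n/σ²)x̄)/τ_n.
Here τ₀ = 1/85.7 = 0.011669 and τ_data = 7/24.0 = 0.291667, so τ_n = 0.303336.
Rearranging for μ₀: μ₀ = (μ_n·τ_n − τ_data·x̄)/τ₀ = (14.9345·0.303336 − 0.291667·15.9) / 0.011669 = -0.107334/0.011669 ≈ -9.2.

μ₀ = -9.2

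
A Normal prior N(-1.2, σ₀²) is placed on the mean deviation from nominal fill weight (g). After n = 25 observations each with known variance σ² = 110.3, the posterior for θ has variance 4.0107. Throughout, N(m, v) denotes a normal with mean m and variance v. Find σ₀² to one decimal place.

Posterior precision equals prior precision plus data precision: 1/σ_n² = 1/σ₀² + n/σ².
So 1/σ₀² = 1/4.0107 − 25/110.3 = 0.249333 − 0.226655 = 0.022678.
Hence σ₀² = 1/0.022678 ≈ 44.1.

σ₀² = 44.1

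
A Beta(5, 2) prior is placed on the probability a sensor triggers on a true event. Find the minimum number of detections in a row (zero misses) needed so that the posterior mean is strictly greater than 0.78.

k = 3

After k detections and 0 misses the posterior is Beta(5+k, 2), with mean (5+k)/(5+2+k).
Set (5+k)/(7+k) > 0.78 and solve: k > (0.78·7 − 5)/(1 − 0.78) = 2.091.
The smallest integer exceeding 2.091 is 3, and checking k=3: (8)/(10) = 0.8000 > 0.78.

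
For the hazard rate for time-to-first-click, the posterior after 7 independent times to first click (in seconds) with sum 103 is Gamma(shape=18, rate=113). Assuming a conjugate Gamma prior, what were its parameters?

For an exponential likelihood with a Gamma(α, β) prior on the rate, n observations with total T give posterior Gamma(α+n, β+T).
So α = 18 − 7 = 11 and β = 113 − 103 = 10.

Gamma(shape=11, rate=10)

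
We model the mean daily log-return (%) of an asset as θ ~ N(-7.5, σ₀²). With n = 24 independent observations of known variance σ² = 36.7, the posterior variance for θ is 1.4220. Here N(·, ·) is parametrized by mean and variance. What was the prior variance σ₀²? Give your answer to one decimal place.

Posterior precision equals prior precision plus data precision: 1/σ_n² = 1/σ₀² + n/σ².
So 1/σ₀² = 1/1.4220 − 24/36.7 = 0.703235 − 0.653951 = 0.049284.
Hence σ₀² = 1/0.049284 ≈ 20.3.

σ₀² = 20.3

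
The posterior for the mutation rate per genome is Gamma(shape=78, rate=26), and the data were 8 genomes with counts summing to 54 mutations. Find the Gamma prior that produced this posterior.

Gamma–Poisson conjugacy: posterior shape = α + Σxᵢ, posterior rate = β + n.
So α = 78 − 54 = 24 and β = 26 − 8 = 18.

Gamma(shape=24, rate=18)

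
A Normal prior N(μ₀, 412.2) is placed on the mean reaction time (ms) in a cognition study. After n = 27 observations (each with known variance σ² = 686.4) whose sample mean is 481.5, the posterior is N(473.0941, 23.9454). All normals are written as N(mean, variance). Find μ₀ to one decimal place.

The posterior mean is a precision-weighted average: μ_n = (τ₀μ₀ + τ_data·x̄)/(τ₀+τ_data), with τ₀=1/σ₀² and τ_data=n/σ².
Here τ₀ = 1/412.2 = 0.002426 and τ_data = 27/686.4 = 0.039336, so τ_n = 0.041762.
Rearranging for μ₀: μ₀ = (μ_n·τ_n − τ_data·x̄)/τ₀ = (473.0941·0.041762 − 0.039336·481.5) / 0.002426 = 0.817072/0.002426 ≈ 336.8.

μ₀ = 336.8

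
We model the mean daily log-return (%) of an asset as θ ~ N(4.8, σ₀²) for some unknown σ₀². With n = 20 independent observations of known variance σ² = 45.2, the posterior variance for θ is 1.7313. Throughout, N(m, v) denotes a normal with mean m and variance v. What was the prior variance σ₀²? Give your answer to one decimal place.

σ₀² = 7.4

Posterior precision equals prior precision plus data precision: 1/σ_n² = 1/σ₀² + n/σ².
So 1/σ₀² = 1/1.7313 − 20/45.2 = 0.577601 − 0.442478 = 0.135123.
Hence σ₀² = 1/0.135123 ≈ 7.4.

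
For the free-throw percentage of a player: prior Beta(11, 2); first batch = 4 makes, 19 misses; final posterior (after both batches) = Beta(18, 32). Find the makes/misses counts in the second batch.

Sequential conjugate updates are equivalent to a single update on the pooled data, so total successes = posterior α − prior α and total failures = posterior β − prior β.
Total across both batches: 18−11=7 makes, 32−2=30 misses.
Subtract the first batch: 7−4=3 makes and 30−19=11 misses.

3 makes and 11 misses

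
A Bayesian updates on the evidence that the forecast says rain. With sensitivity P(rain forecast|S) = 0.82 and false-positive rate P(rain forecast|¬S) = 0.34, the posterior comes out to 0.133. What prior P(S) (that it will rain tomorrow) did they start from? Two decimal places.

P(S) = 0.06

In odds form, posterior odds = prior odds × likelihood ratio, so prior odds = posterior odds ÷ LR.
Posterior odds = 0.133/(1−0.133) = 0.1534. LR = 0.82/0.34 = 2.4118.
Prior odds = 0.1534/2.4118 = 0.0636, so P(S) = 0.0636/(1+0.0636) ≈ 0.06.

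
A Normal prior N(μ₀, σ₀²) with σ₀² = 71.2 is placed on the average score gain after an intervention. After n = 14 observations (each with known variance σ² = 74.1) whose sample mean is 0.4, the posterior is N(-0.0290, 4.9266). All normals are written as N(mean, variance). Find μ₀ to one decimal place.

With known observation variance, the Normal–Normal posterior has precision τ_n = τ₀ + n/σ² and mean μ_n = (τ₀μ₀ + (n/σ²)x̄)/τ_n.
Here τ₀ = 1/71.2 = 0.014045 and τ_data = 14/74.1 = 0.188934, so τ_n = 0.202979.
Rearranging for μ₀: μ₀ = (μ_n·τ_n − τ_data·x̄)/τ₀ = (-0.0290·0.202979 − 0.188934·0.4) / 0.014045 = -0.081460/0.014045 ≈ -5.8.

μ₀ = -5.8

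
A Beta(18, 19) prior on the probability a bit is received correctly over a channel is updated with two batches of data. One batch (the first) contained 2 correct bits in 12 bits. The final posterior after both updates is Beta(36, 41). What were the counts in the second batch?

Sequential conjugate updates are equivalent to a single update on the pooled data, so total successes = posterior α − prior α and total failures = posterior β − prior β.
Total across both batches: 36−18=18 correct bits, 41−19=22 errors.
Subtract the first batch: 18−2=16 correct bits and 22−10=12 errors.

16 correct bits and 12 errors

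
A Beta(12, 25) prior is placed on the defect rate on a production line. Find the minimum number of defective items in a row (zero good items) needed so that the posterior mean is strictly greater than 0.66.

k = 37

After k defective items and 0 good items the posterior is Beta(12+k, 25), with mean (12+k)/(12+25+k).
Set (12+k)/(37+k) > 0.66 and solve: k > (0.66·37 − 12)/(1 − 0.66) = 36.529.
The smallest integer exceeding 36.529 is 37.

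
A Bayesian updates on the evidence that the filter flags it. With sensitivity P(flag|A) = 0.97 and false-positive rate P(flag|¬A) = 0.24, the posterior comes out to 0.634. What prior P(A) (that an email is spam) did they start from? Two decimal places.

P(A) = 0.30

Bayes' rule in odds form gives O(A|E) = O(A)·[P(E|A)/P(E|¬A)], hence O(A) = O(A|E)/LR.
Posterior odds = 0.634/(1−0.634) = 1.7322. LR = 0.97/0.24 = 4.0417.
Prior odds = 1.7322/4.0417 = 0.4286, so P(A) = 0.4286/(1+0.4286) ≈ 0.30.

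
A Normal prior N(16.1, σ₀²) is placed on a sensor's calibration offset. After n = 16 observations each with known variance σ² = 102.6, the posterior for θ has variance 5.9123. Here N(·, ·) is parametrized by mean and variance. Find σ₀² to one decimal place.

For the Normal–Normal model with known σ², precisions add: τ_n = τ₀ + n/σ².
So 1/σ₀² = 1/5.9123 − 16/102.6 = 0.169139 − 0.155945 = 0.013194.
Hence σ₀² = 1/0.013194 ≈ 75.8.

σ₀² = 75.8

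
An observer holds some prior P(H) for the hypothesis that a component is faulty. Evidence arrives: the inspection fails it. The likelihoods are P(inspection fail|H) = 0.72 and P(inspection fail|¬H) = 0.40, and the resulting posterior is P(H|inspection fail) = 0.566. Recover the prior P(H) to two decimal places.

P(H) = 0.42

In odds form, posterior odds = prior odds × likelihood ratio, so prior odds = posterior odds ÷ LR.
Posterior odds = 0.566/(1−0.566) = 1.3041. LR = 0.72/0.40 = 1.8000.
Prior odds = 1.3041/1.8000 = 0.7245, so P(H) = 0.7245/(1+0.7245) ≈ 0.42.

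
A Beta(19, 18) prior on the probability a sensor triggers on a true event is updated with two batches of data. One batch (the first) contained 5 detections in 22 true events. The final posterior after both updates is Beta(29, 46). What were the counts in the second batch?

Because Beta–binomial updating is additive in the counts, the combined data contributed (α_post−α_prior, β_post−β_prior) successes and failures.
Total across both batches: 29−19=10 detections, 46−18=28 misses.
Subtract the first batch: 10−5=5 detections and 28−17=11 misses.

5 detections and 11 misses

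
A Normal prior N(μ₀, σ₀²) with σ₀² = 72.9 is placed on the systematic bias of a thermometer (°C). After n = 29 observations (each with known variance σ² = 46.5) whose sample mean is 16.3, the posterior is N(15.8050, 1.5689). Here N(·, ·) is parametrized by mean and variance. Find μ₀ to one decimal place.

With known observation variance, the Normal–Normal posterior has precision τ_n = τ₀ + n/σ² and mean μ_n = (τ₀μ₀ + (n/σ²)x̄)/τ_n.
Here τ₀ = 1/72.9 = 0.013717 and τ_data = 29/46.5 = 0.623656, so τ_n = 0.637373.
Rearranging for μ₀: μ₀ = (μ_n·τ_n − τ_data·x̄)/τ₀ = (15.8050·0.637373 − 0.623656·16.3) / 0.013717 = -0.091913/0.013717 ≈ -6.7.

μ₀ = -6.7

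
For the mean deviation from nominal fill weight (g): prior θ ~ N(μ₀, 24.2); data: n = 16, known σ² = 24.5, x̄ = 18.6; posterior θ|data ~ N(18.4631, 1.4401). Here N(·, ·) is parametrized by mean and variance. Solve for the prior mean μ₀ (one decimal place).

μ₀ = 16.3

With known observation variance, the Normal–Normal posterior has precision τ_n = τ₀ + n/σ² and mean μ_n = (τ₀μ₀ + (n/σ²)x̄)/τ_n.
Here τ₀ = 1/24.2 = 0.041322 and τ_data = 16/24.5 = 0.653061, so τ_n = 0.694383.
Rearranging for μ₀: μ₀ = (μ_n·τ_n − τ_data·x̄)/τ₀ = (18.4631·0.694383 − 0.653061·18.6) / 0.041322 = 0.673528/0.041322 ≈ 16.3.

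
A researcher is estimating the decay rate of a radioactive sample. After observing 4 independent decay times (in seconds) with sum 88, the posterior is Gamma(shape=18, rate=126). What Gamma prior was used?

Gamma(shape=14, rate=38)

Gamma–exponential conjugacy: posterior shape = α + n, posterior rate = β + Σtᵢ.
So α = 18 − 4 = 14 and β = 126 − 88 = 38.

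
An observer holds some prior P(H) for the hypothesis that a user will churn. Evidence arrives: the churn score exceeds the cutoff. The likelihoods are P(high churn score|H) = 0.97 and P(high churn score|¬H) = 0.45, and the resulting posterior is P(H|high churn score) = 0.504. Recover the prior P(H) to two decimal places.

Bayes' rule in odds form gives O(H|E) = O(H)·[P(E|H)/P(E|¬H)], hence O(H) = O(H|E)/LR.
Posterior odds = 0.504/(1−0.504) = 1.0161. LR = 0.97/0.45 = 2.1556.
Prior odds = 1.0161/2.1556 = 0.4714, so P(H) = 0.4714/(1+0.4714) ≈ 0.32.

P(H) = 0.32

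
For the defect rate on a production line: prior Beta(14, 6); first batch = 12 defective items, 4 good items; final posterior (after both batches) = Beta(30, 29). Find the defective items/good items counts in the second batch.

4 defective items and 19 good items

Sequential conjugate updates are equivalent to a single update on the pooled data, so total successes = posterior α − prior α and total failures = posterior β − prior β.
Total across both batches: 30−14=16 defective items, 29−6=23 good items.
Subtract the first batch: 16−12=4 defective items and 23−4=19 good items.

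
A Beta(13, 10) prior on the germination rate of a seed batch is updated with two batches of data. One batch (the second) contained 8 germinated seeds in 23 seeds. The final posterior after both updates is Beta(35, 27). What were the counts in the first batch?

Because Beta–binomial updating is additive in the counts, the combined data contributed (α_post−α_prior, β_post−β_prior) successes and failures.
Total across both batches: 35−13=22 germinated seeds, 27−10=17 non-germinating seeds.
Subtract the second batch: 22−8=14 germinated seeds and 17−15=2 non-germinating seeds.

14 germinated seeds and 2 non-germinating seeds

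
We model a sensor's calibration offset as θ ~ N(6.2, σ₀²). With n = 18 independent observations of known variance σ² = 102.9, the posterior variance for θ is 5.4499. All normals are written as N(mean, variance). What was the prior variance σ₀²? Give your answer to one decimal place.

For the Normal–Normal model with known σ², precisions add: τ_n = τ₀ + n/σ².
So 1/σ₀² = 1/5.4499 − 18/102.9 = 0.183490 − 0.174927 = 0.008563.
Hence σ₀² = 1/0.008563 ≈ 116.8.

σ₀² = 116.8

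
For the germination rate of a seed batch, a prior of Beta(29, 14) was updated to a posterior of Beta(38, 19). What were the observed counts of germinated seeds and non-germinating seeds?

9 germinated seeds and 5 non-germinating seeds

Under Beta–binomial conjugacy the posterior parameters are (α+s, β+f).
Match parameters: s=38−29=9, f=19−14=5.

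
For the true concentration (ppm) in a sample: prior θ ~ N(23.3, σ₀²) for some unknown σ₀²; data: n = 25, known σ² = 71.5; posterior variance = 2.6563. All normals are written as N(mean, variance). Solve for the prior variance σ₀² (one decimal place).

σ₀² = 37.3

For the Normal–Normal model with known σ², precisions add: τ_n = τ₀ + n/σ².
So 1/σ₀² = 1/2.6563 − 25/71.5 = 0.376464 − 0.349650 = 0.026814.
Hence σ₀² = 1/0.026814 ≈ 37.3.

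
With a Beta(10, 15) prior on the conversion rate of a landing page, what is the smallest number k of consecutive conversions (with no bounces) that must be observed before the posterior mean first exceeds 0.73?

After k conversions and 0 bounces the posterior is Beta(10+k, 15), with mean (10+k)/(10+15+k).
Set (10+k)/(25+k) > 0.73 and solve: k > (0.73·25 − 10)/(1 − 0.73) = 30.556.
The smallest integer exceeding 30.556 is 31.

k = 31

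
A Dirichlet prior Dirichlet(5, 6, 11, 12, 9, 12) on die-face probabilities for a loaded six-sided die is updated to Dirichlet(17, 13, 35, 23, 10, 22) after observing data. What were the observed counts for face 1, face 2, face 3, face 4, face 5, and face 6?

counts (12, 7, 24, 11, 1, 10)

For a Dirichlet(α) prior with multinomial counts c, the posterior is Dirichlet(α + c) componentwise.
Counts are posterior − prior componentwise: 17−5=12, 13−6=7, 35−11=24, 23−12=11, 10−9=1, 22−12=10.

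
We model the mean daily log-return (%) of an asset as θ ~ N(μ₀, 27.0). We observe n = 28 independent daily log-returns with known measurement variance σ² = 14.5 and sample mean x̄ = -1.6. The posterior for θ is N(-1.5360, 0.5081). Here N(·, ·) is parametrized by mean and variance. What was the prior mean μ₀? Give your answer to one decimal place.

The posterior mean is a precision-weighted average: μ_n = (τ₀μ₀ + τ_data·x̄)/(τ₀+τ_data), with τ₀=1/σ₀² and τ_data=n/σ².
Here τ₀ = 1/27.0 = 0.037037 and τ_data = 28/14.5 = 1.931034, so τ_n = 1.968071.
Rearranging for μ₀: μ₀ = (μ_n·τ_n − τ_data·x̄)/τ₀ = (-1.5360·1.968071 − 1.931034·-1.6) / 0.037037 = 0.066697/0.037037 ≈ 1.8.

μ₀ = 1.8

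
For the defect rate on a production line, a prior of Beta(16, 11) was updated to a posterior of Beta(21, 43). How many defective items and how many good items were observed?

5 defective items and 32 good items

Under Beta–binomial conjugacy the posterior parameters are (α+s, β+f).
Match parameters: s=21−16=5, f=43−11=32.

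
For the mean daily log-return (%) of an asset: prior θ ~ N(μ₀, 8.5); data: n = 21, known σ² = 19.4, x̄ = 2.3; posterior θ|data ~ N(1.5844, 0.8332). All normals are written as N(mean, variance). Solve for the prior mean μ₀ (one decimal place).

μ₀ = -5.0

With known observation variance, the Normal–Normal posterior has precision τ_n = τ₀ + n/σ² and mean μ_n = (τ₀μ₀ + (n/σ²)x̄)/τ_n.
Here τ₀ = 1/8.5 = 0.117647 and τ_data = 21/19.4 = 1.082474, so τ_n = 1.200121.
Rearranging for μ₀: μ₀ = (μ_n·τ_n − τ_data·x̄)/τ₀ = (1.5844·1.200121 − 1.082474·2.3) / 0.117647 = -0.588218/0.117647 ≈ -5.0.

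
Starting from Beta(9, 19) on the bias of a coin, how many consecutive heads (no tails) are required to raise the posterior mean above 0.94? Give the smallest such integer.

After k heads and 0 tails the posterior is Beta(9+k, 19), with mean (9+k)/(9+19+k).
Set (9+k)/(28+k) > 0.94 and solve: k > (0.94·28 − 9)/(1 − 0.94) = 288.667.
The smallest integer exceeding 288.667 is 289, and checking k=289: (298)/(317) = 0.9401 > 0.94.

k = 289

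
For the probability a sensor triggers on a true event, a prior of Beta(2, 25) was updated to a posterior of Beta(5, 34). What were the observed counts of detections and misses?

3 detections and 9 misses

Under Beta–binomial conjugacy the posterior parameters are (a+s, b+f).
So s = 5 − 2 = 3 and f = 34 − 25 = 9.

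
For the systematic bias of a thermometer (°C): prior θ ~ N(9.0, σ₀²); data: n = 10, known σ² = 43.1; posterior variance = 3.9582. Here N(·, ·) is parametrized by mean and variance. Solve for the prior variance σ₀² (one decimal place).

σ₀² = 48.5

For the Normal–Normal model with known σ², precisions add: τ_n = τ₀ + n/σ².
So 1/σ₀² = 1/3.9582 − 10/43.1 = 0.252640 − 0.232019 = 0.020621.
Hence σ₀² = 1/0.020621 ≈ 48.5.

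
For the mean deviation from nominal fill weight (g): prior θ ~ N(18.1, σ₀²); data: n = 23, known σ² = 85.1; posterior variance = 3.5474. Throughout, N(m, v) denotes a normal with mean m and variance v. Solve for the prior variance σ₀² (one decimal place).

σ₀² = 86.0

Posterior precision equals prior precision plus data precision: 1/σ_n² = 1/σ₀² + n/σ².
So 1/σ₀² = 1/3.5474 − 23/85.1 = 0.281897 − 0.270270 = 0.011627.
Hence σ₀² = 1/0.011627 ≈ 86.0.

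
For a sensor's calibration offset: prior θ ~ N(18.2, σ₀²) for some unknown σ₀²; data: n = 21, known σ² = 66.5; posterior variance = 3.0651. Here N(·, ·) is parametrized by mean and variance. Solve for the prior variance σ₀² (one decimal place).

σ₀² = 95.6

For the Normal–Normal model with known σ², precisions add: τ_n = τ₀ + n/σ².
So 1/σ₀² = 1/3.0651 − 21/66.5 = 0.326254 − 0.315789 = 0.010465.
Hence σ₀² = 1/0.010465 ≈ 95.6.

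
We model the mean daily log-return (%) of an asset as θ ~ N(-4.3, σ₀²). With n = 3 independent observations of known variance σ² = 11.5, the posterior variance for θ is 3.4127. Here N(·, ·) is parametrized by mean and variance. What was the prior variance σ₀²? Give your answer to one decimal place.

σ₀² = 31.1

Posterior precision equals prior precision plus data precision: 1/σ_n² = 1/σ₀² + n/σ².
So 1/σ₀² = 1/3.4127 − 3/11.5 = 0.293023 − 0.260870 = 0.032153.
Hence σ₀² = 1/0.032153 ≈ 31.1.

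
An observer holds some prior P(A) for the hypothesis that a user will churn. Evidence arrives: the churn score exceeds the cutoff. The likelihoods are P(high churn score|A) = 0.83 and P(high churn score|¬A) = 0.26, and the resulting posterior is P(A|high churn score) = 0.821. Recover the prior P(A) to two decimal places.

Bayes' rule in odds form gives O(A|E) = O(A)·[P(E|A)/P(E|¬A)], hence O(A) = O(A|E)/LR.
Posterior odds = 0.821/(1−0.821) = 4.5866. LR = 0.83/0.26 = 3.1923.
Prior odds = 4.5866/3.1923 = 1.4368, so P(A) = 1.4368/(1+1.4368) ≈ 0.59.

P(A) = 0.59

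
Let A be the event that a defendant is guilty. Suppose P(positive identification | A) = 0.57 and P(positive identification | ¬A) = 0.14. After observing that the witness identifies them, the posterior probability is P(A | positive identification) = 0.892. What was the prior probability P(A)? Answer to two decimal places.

P(A) = 0.67

Bayes' rule in odds form gives O(A|E) = O(A)·[P(E|A)/P(E|¬A)], hence O(A) = O(A|E)/LR.
Posterior odds = 0.892/(1−0.892) = 8.2593. LR = 0.57/0.14 = 4.0714.
Prior odds = 8.2593/4.0714 = 2.0286, so P(A) = 2.0286/(1+2.0286) ≈ 0.67.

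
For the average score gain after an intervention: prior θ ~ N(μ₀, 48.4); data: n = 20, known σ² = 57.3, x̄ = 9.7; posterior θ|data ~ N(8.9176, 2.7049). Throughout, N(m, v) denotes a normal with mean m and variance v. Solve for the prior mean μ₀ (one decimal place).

μ₀ = -4.3

The posterior mean is a precision-weighted average: μ_n = (τ₀μ₀ + τ_data·x̄)/(τ₀+τ_data), with τ₀=1/σ₀² and τ_data=n/σ².
Here τ₀ = 1/48.4 = 0.020661 and τ_data = 20/57.3 = 0.349040, so τ_n = 0.369701.
Rearranging for μ₀: μ₀ = (μ_n·τ_n − τ_data·x̄)/τ₀ = (8.9176·0.369701 − 0.349040·9.7) / 0.020661 = -0.088842/0.020661 ≈ -4.3.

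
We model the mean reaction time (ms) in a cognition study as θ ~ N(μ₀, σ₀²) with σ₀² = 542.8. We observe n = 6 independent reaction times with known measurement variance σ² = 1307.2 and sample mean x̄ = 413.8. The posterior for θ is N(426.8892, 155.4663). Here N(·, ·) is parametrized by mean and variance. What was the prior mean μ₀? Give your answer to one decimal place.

μ₀ = 459.5

With known observation variance, the Normal–Normal posterior has precision τ_n = τ₀ + n/σ² and mean μ_n = (τ₀μ₀ + (n/σ²)x̄)/τ_n.
Here τ₀ = 1/542.8 = 0.001842 and τ_data = 6/1307.2 = 0.004590, so τ_n = 0.006432.
Rearranging for μ₀: μ₀ = (μ_n·τ_n − τ_data·x̄)/τ₀ = (426.8892·0.006432 − 0.004590·413.8) / 0.001842 = 0.846409/0.001842 ≈ 459.5.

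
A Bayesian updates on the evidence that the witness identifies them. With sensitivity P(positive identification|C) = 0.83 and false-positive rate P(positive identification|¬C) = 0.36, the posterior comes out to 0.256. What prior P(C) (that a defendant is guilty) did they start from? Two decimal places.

Bayes' rule in odds form gives O(C|E) = O(C)·[P(E|C)/P(E|¬C)], hence O(C) = O(C|E)/LR.
Posterior odds = 0.256/(1−0.256) = 0.3441. LR = 0.83/0.36 = 2.3056.
Prior odds = 0.3441/2.3056 = 0.1492, so P(C) = 0.1492/(1+0.1492) ≈ 0.13.

P(C) = 0.13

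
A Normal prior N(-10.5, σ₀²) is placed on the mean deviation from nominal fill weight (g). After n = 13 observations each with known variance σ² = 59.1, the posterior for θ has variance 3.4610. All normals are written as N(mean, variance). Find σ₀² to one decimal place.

Posterior precision equals prior precision plus data precision: 1/σ_n² = 1/σ₀² + n/σ².
So 1/σ₀² = 1/3.4610 − 13/59.1 = 0.288934 − 0.219966 = 0.068968.
Hence σ₀² = 1/0.068968 ≈ 14.5.

σ₀² = 14.5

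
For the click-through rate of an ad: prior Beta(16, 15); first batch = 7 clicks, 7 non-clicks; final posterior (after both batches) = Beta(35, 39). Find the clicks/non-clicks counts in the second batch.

Because Beta–binomial updating is additive in the counts, the combined data contributed (α_post−α_prior, β_post−β_prior) successes and failures.
Total across both batches: 35−16=19 clicks, 39−15=24 non-clicks.
Subtract the first batch: 19−7=12 clicks and 24−7=17 non-clicks.

12 clicks and 17 non-clicks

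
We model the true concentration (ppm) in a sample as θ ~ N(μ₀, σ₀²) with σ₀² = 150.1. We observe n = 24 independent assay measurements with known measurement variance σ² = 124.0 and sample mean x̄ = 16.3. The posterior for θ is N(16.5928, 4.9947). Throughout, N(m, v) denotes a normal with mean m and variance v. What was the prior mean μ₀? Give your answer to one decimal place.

μ₀ = 25.1

The posterior mean is a precision-weighted average: μ_n = (τ₀μ₀ + τ_data·x̄)/(τ₀+τ_data), with τ₀=1/σ₀² and τ_data=n/σ².
Here τ₀ = 1/150.1 = 0.006662 and τ_data = 24/124.0 = 0.193548, so τ_n = 0.200210.
Rearranging for μ₀: μ₀ = (μ_n·τ_n − τ_data·x̄)/τ₀ = (16.5928·0.200210 − 0.193548·16.3) / 0.006662 = 0.167212/0.006662 ≈ 25.1.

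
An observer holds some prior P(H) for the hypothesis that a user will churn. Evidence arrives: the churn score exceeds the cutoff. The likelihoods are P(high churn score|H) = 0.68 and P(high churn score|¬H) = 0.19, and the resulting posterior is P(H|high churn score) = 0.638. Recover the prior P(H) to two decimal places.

P(H) = 0.33

Bayes' rule in odds form gives O(H|E) = O(H)·[P(E|H)/P(E|¬H)], hence O(H) = O(H|E)/LR.
Posterior odds = 0.638/(1−0.638) = 1.7624. LR = 0.68/0.19 = 3.5789.
Prior odds = 1.7624/3.5789 = 0.4924, so P(H) = 0.4924/(1+0.4924) ≈ 0.33.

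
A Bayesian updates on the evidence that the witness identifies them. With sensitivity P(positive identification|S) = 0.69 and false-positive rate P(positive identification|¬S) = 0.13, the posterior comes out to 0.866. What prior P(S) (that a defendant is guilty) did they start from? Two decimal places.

Bayes' rule in odds form gives O(S|E) = O(S)·[P(E|S)/P(E|¬S)], hence O(S) = O(S|E)/LR.
Posterior odds = 0.866/(1−0.866) = 6.4627. LR = 0.69/0.13 = 5.3077.
Prior odds = 6.4627/5.3077 = 1.2176, so P(S) = 1.2176/(1+1.2176) ≈ 0.55.

P(S) = 0.55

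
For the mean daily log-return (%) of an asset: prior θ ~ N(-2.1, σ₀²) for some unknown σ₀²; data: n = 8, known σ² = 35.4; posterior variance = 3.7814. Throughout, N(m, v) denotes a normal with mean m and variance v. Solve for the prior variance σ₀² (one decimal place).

σ₀² = 26.0

Posterior precision equals prior precision plus data precision: 1/σ_n² = 1/σ₀² + n/σ².
So 1/σ₀² = 1/3.7814 − 8/35.4 = 0.264452 − 0.225989 = 0.038463.
Hence σ₀² = 1/0.038463 ≈ 26.0.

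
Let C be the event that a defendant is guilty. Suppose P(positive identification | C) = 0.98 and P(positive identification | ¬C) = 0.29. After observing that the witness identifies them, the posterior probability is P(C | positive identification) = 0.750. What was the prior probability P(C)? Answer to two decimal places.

Bayes' rule in odds form gives O(C|E) = O(C)·[P(E|C)/P(E|¬C)], hence O(C) = O(C|E)/LR.
Posterior odds = 0.750/(1−0.750) = 3.0000. LR = 0.98/0.29 = 3.3793.
Prior odds = 3.0000/3.3793 = 0.8878, so P(C) = 0.8878/(1+0.8878) ≈ 0.47.

P(C) = 0.47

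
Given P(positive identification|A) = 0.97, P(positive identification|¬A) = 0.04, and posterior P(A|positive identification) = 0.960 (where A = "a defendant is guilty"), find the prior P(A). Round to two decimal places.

Bayes' rule in odds form gives O(A|E) = O(A)·[P(E|A)/P(E|¬A)], hence O(A) = O(A|E)/LR.
Posterior odds = 0.960/(1−0.960) = 24.0000. LR = 0.97/0.04 = 24.2500.
Prior odds = 24.0000/24.2500 = 0.9897, so P(A) = 0.9897/(1+0.9897) ≈ 0.50.

P(A) = 0.50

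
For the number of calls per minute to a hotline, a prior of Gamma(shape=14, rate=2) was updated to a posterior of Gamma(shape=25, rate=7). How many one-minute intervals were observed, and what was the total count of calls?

n = 5 one-minute intervals with total 11 calls

Gamma–Poisson conjugacy: posterior shape = α + Σxᵢ, posterior rate = β + n.
Matching: Σxᵢ = 25 − 14 = 11 and n = 7 − 2 = 5.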